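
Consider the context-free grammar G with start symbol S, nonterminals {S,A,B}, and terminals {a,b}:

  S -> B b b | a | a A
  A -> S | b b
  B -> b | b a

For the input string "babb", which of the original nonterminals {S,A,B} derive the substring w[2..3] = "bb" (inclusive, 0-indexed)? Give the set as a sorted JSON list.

Convert to CNF:
  S -> B X3 | T1 A | a
  A -> B X2 | T0 T0 | T1 A | a
  B -> T0 T1 | b
  T0 -> b
  T1 -> a
  X2 -> T0 T0
  X3 -> T0 T0

CYK table (by increasing span), restricted to cells inside w[2..3]:
  cell(2,2) b: {B,T0}  orig:{B}
  cell(3,3) b: {B,T0}  orig:{B}
  cell(2,3) bb: {A,X2,X3}  orig:{A}

Original NTs in T[2,3] deriving "bb": ["A"]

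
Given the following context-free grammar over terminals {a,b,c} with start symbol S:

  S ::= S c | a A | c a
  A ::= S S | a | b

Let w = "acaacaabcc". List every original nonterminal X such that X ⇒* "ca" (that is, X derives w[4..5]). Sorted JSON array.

CNF form of G:
  S -> S T0 | T0 T1 | T1 A
  A -> S S | a | b
  T0 -> c
  T1 -> a

CYK table (by increasing span), restricted to cells inside w[4..5]:
  [4..4]={T0}  "c"  orig:{}
  [5..5]={A,T1}  "a"  orig:{A}
  [4..5]={S}  "ca"

Original NTs in T[4,5] deriving "ca": ["S"]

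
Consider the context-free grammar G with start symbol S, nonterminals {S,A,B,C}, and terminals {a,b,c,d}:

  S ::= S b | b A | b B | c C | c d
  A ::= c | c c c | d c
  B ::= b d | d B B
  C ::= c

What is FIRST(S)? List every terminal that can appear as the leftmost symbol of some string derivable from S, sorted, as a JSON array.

Compute FIRST by fixpoint:
round 1:
  A via A→c: +{c}
  A via A→d c: +{d}
  B via B→b d: +{b}
  B via B→d B B: +{d}
  C via C→c: +{c}
  S via S→b A: +{b}
  S via S→c C: +{c}
  FIRST(S)={b,c}  FIRST(A)={c,d}  FIRST(B)={b,d}  FIRST(C)={c}
round 2: — fixpoint
  FIRST(S)={b,c}  FIRST(A)={c,d}  FIRST(B)={b,d}  FIRST(C)={c}

FIRST(S) = ["b", "c"]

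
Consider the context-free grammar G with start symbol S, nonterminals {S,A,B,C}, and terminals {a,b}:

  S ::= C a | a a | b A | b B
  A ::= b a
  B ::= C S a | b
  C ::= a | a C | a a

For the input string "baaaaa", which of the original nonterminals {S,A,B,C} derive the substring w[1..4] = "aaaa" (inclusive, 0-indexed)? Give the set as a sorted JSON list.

Convert to CNF:
  S -> C T1 | T0 A | T0 B | T1 T1
  A -> T0 T1
  B -> C X2 | b
  C -> T1 C | T1 T1 | a
  T0 -> b
  T1 -> a
  X2 -> S T1

Fill CYK table bottom-up — only the sub-triangle for w[1..4]:
  [1..1]={C,T1}  "a"  orig:{C}
  [2..2]={C,T1}  "a"  orig:{C}
  [3..3]={C,T1}  "a"  orig:{C}
  [4..4]={C,T1}  "a"  orig:{C}
  [1..2]={C,S}  "aa"
  [2..3]={C,S}  "aa"
  [3..4]={C,S}  "aa"
  [1..3]={C,S,X2}  "aaa"  orig:{C,S}
  [2..4]={C,S,X2}  "aaa"  orig:{C,S}
  [1..4]={B,C,S,X2}  "aaaa"  orig:{B,C,S}

Original NTs in T[1,4] deriving "aaaa": ["B", "C", "S"]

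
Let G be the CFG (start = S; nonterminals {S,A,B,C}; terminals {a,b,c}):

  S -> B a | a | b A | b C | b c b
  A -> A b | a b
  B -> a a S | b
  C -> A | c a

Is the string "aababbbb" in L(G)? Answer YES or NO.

Convert to CNF:
  S -> B T1 | T0 A | T0 C | T0 X4 | a
  A -> A T0 | T1 T0
  B -> T1 X3 | b
  C -> A T0 | T1 T0 | T2 T1
  T0 -> b
  T1 -> a
  T2 -> c
  X3 -> T1 S
  X4 -> T2 T0

Fill CYK table bottom-up:
  cell(0,0) a: {S,T1}  orig:{S}
  cell(1,1) a: {S,T1}  orig:{S}
  cell(2,2) b: {B,T0}  orig:{B}
  cell(3,3) a: {S,T1}  orig:{S}
  cell(4,4) b: {B,T0}  orig:{B}
  cell(5,5) b: {B,T0}  orig:{B}
  cell(6,6) b: {B,T0}  orig:{B}
  cell(7,7) b: {B,T0}  orig:{B}
  cell(0,1) aa: {X3}  orig:{}
  cell(1,2) ab: {A,C}
  cell(2,3) ba: {S}
  cell(3,4) ab: {A,C}
  cell(4,5) bb: ∅
  cell(5,6) bb: ∅
  cell(6,7) bb: ∅
  cell(0,2) aab: ∅
  cell(1,3) aba: {X3}  orig:{}
  cell(2,4) bab: {S}
  cell(3,5) abb: {A,C}
  cell(4,6) bbb: ∅
  cell(5,7) bbb: ∅
  cell(0,3) aaba: {B}
  cell(1,4) abab: {X3}  orig:{}
  cell(2,5) babb: {S}
  cell(3,6) abbb: {A,C}
  cell(4,7) bbbb: ∅
  cell(0,4) aabab: {B}
  cell(1,5) ababb: {X3}  orig:{}
  cell(2,6) babbb: {S}
  cell(3,7) abbbb: {A,C}
  cell(0,5) aababb: {B}
  cell(1,6) ababbb: {X3}  orig:{}
  cell(2,7) babbbb: {S}
  cell(0,6) aababbb: {B}
  cell(1,7) ababbbb: {X3}  orig:{}
  cell(0,7) aababbbb: {B}

S ∉ T[0,7] ⇒ NO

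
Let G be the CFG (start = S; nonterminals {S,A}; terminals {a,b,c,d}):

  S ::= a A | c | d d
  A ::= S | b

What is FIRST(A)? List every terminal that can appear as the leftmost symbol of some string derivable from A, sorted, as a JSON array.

FIRST iteration:
[1]
  A via A→b: +{b}
  S via S→a A: +{a}
  S via S→c: +{c}
  S via S→d d: +{d}
  FIRST[S]={a,c,d}  FIRST[A]={b}
[2]
  A via A→S: +{a,c,d}
  FIRST[S]={a,c,d}  FIRST[A]={a,b,c,d}
[3] (no change)
  FIRST[S]={a,c,d}  FIRST[A]={a,b,c,d}

FIRST(A) = ["a", "b", "c", "d"]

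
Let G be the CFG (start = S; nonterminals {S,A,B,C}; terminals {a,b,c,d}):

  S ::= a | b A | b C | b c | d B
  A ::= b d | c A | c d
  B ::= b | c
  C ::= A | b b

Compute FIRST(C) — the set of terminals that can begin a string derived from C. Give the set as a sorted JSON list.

FIRST iteration:
round 1:
  A via A→b d: +{b}
  A via A→c A: +{c}
  B via B→b: +{b}
  B via B→c: +{c}
  C via C→A: +{b,c}
  S via S→a: +{a}
  S via S→b A: +{b}
  S via S→d B: +{d}
  FIRST[S]={a,b,d}  FIRST[A]={b,c}  FIRST[B]={b,c}  FIRST[C]={b,c}
round 2: — fixpoint
  FIRST[S]={a,b,d}  FIRST[A]={b,c}  FIRST[B]={b,c}  FIRST[C]={b,c}

FIRST(C) = ["b", "c"]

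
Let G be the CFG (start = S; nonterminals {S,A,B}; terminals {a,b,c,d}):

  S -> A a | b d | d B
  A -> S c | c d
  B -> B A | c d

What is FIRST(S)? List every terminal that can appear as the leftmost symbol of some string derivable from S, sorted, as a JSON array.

Compute FIRST by fixpoint:
iter 1:
  A via A→c d: +{c}
  B via B→c d: +{c}
  S via S→A a: +{c}
  S via S→b d: +{b}
  S via S→d B: +{d}
  FIRST(S)={b,c,d}  FIRST(A)={c}  FIRST(B)={c}
iter 2:
  A via A→S c: +{b,d}
  FIRST(S)={b,c,d}  FIRST(A)={b,c,d}  FIRST(B)={c}
iter 3: — fixpoint
  FIRST(S)={b,c,d}  FIRST(A)={b,c,d}  FIRST(B)={c}

FIRST(S) = ["b", "c", "d"]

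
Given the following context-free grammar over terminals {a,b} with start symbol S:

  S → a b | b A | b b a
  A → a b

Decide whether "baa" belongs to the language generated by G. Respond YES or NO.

CNF form of G:
  S -> T0 T1 | T1 A | T1 X2
  A -> T0 T1
  T0 -> a
  T1 -> b
  X2 -> T1 T0

Fill CYK table bottom-up:
  cell(0,0) b: {T1}  orig:{}
  cell(1,1) a: {T0}  orig:{}
  cell(2,2) a: {T0}  orig:{}
  cell(0,1) ba: {X2}  orig:{}
  cell(1,2) aa: ∅
  cell(0,2) baa: ∅

S ∉ T[0,2] ⇒ NO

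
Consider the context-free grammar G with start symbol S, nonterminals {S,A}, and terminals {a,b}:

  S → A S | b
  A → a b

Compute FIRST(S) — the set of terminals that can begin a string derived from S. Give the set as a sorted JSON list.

Compute FIRST by fixpoint:
[1]
  A via A→a b: +{a}
  S via S→A S: +{a}
  S via S→b: +{b}
  S: {a,b}  A: {a}
[2] (stable)
  S: {a,b}  A: {a}

FIRST(S) = ["a", "b"]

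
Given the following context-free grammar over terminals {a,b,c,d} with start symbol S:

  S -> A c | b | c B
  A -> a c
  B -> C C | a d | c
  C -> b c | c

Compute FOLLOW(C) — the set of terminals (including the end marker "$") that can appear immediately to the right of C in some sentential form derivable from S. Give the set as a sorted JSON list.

FIRST sets, iterate to fixpoint:
pass 1:
  A via A→a c: +{a}
  B via B→a d: +{a}
  B via B→c: +{c}
  C via C→b c: +{b}
  C via C→c: +{c}
  S via S→A c: +{a}
  S via S→b: +{b}
  S via S→c B: +{c}
  FIRST(S)={a,b,c}  FIRST(A)={a}  FIRST(B)={a,c}  FIRST(C)={b,c}
pass 2:
  B via B→C C: +{b}
  FIRST(S)={a,b,c}  FIRST(A)={a}  FIRST(B)={a,b,c}  FIRST(C)={b,c}
pass 3: (no change)
  FIRST(S)={a,b,c}  FIRST(A)={a}  FIRST(B)={a,b,c}  FIRST(C)={b,c}

FOLLOW iteration:
seed FOLLOW(S) with $
round 1:
  B→C C: FOLLOW(C) ⊇ FIRST(C) = {b,c}; new: +{b,c}
  S→A c: FOLLOW(A) ⊇ FIRST(c) = {c}; new: +{c}
  S→c B: FOLLOW(B) ⊇ FOLLOW(S) ⊇ {$}; new: +{$}
  FOLLOW(S)={$}  FOLLOW(A)={c}  FOLLOW(B)={$}  FOLLOW(C)={b,c}
round 2:
  B→C C: FOLLOW(C) ⊇ FOLLOW(B) ⊇ {$}; new: +{$}
  FOLLOW(S)={$}  FOLLOW(A)={c}  FOLLOW(B)={$}  FOLLOW(C)={$,b,c}
round 3: (stable)
  FOLLOW(S)={$}  FOLLOW(A)={c}  FOLLOW(B)={$}  FOLLOW(C)={$,b,c}

FOLLOW(C) = ["$", "b", "c"]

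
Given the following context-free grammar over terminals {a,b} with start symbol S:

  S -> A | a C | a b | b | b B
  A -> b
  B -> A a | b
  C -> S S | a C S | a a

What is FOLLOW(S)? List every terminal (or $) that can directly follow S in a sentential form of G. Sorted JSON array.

FIRST sets, iterate to fixpoint:
iter 1:
  A via A→b: +{b}
  B via B→A a: +{b}
  C via C→a C S: +{a}
  S via S→A: +{b}
  S via S→a C: +{a}
  FIRST[S]={a,b}  FIRST[A]={b}  FIRST[B]={b}  FIRST[C]={a}
iter 2:
  C via C→S S: +{b}
  FIRST[S]={a,b}  FIRST[A]={b}  FIRST[B]={b}  FIRST[C]={a,b}
iter 3: (stable)
  FIRST[S]={a,b}  FIRST[A]={b}  FIRST[B]={b}  FIRST[C]={a,b}

Compute FOLLOW by fixpoint:
FOLLOW(S) := {$}
round 1:
  B→A a: FOLLOW(A) ⊇ FIRST(a) = {a}; new: +{a}
  C→S S: FOLLOW(S) ⊇ FIRST(S) = {a,b}; new: +{a,b}
  C→a C S: FOLLOW(C) ⊇ FIRST(S) = {a,b}; new: +{a,b}
  S→A: FOLLOW(A) ⊇ FOLLOW(S) ⊇ {$,a,b}; new: +{$,b}
  S→a C: FOLLOW(C) ⊇ FOLLOW(S) ⊇ {$,a,b}; new: +{$}
  S→b B: FOLLOW(B) ⊇ FOLLOW(S) ⊇ {$,a,b}; new: +{$,a,b}
  FOLLOW(S)={$,a,b}  FOLLOW(A)={$,a,b}  FOLLOW(B)={$,a,b}  FOLLOW(C)={$,a,b}
round 2: done
  FOLLOW(S)={$,a,b}  FOLLOW(A)={$,a,b}  FOLLOW(B)={$,a,b}  FOLLOW(C)={$,a,b}

FOLLOW(S) = ["$", "a", "b"]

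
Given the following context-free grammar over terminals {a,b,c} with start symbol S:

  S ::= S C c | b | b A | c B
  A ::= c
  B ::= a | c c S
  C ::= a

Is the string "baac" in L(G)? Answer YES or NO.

CNF form of G:
  S -> S X3 | T0 B | T1 A | b
  A -> c
  B -> T0 X2 | a
  C -> a
  T0 -> c
  T1 -> b
  X2 -> T0 S
  X3 -> C T0

CYK fill:
  cell(0,0) b: {S,T1}  orig:{S}
  cell(1,1) a: {B,C}
  cell(2,2) a: {B,C}
  cell(3,3) c: {A,T0}  orig:{A}
  cell(0,1) ba: ∅
  cell(1,2) aa: ∅
  cell(2,3) ac: {X3}  orig:{}
  cell(0,2) baa: ∅
  cell(1,3) aac: ∅
  cell(0,3) baac: ∅

S ∉ T[0,3] ⇒ NO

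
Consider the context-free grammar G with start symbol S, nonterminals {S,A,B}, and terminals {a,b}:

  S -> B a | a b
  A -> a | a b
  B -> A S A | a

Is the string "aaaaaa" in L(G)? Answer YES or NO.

Convert to CNF:
  S -> B T0 | T0 T1
  A -> T0 T1 | a
  B -> A X2 | a
  T0 -> a
  T1 -> b
  X2 -> S A

CYK table (by increasing span):
  cell(0,0) a: {A,B,T0}  orig:{A,B}
  cell(1,1) a: {A,B,T0}  orig:{A,B}
  cell(2,2) a: {A,B,T0}  orig:{A,B}
  cell(3,3) a: {A,B,T0}  orig:{A,B}
  cell(4,4) a: {A,B,T0}  orig:{A,B}
  cell(5,5) a: {A,B,T0}  orig:{A,B}
  cell(0,1) aa: {S}
  cell(1,2) aa: {S}
  cell(2,3) aa: {S}
  cell(3,4) aa: {S}
  cell(4,5) aa: {S}
  cell(0,2) aaa: {X2}  orig:{}
  cell(1,3) aaa: {X2}  orig:{}
  cell(2,4) aaa: {X2}  orig:{}
  cell(3,5) aaa: {X2}  orig:{}
  cell(0,3) aaaa: {B}
  cell(1,4) aaaa: {B}
  cell(2,5) aaaa: {B}
  cell(0,4) aaaaa: {S}
  cell(1,5) aaaaa: {S}
  cell(0,5) aaaaaa: {X2}  orig:{}

S ∉ T[0,5] ⇒ NO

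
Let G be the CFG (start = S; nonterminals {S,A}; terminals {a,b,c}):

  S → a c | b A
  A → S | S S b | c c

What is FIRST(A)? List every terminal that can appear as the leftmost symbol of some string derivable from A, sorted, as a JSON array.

FIRST sets, iterate to fixpoint:
[1]
  A via A→c c: +{c}
  S via S→a c: +{a}
  S via S→b A: +{b}
  FIRST(S)={a,b}  FIRST(A)={c}
[2]
  A via A→S: +{a,b}
  FIRST(S)={a,b}  FIRST(A)={a,b,c}
[3] (no change)
  FIRST(S)={a,b}  FIRST(A)={a,b,c}

FIRST(A) = ["a", "b", "c"]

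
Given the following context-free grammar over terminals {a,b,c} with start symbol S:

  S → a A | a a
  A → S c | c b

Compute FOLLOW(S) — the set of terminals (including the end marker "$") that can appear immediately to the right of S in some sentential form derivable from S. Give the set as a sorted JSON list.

FIRST iteration:
[1]
  A via A→c b: +{c}
  S via S→a A: +{a}
  FIRST[S]={a}  FIRST[A]={c}
[2]
  A via A→S c: +{a}
  FIRST[S]={a}  FIRST[A]={a,c}
[3] (no change)
  FIRST[S]={a}  FIRST[A]={a,c}

FOLLOW sets:
seed FOLLOW(S) with $
iter 1:
  A→S c: FOLLOW(S) ⊇ FIRST(c) = {c}; new: +{c}
  S→a A: FOLLOW(A) ⊇ FOLLOW(S) ⊇ {$,c}; new: +{$,c}
  FOLLOW[S]={$,c}  FOLLOW[A]={$,c}
iter 2: (stable)
  FOLLOW[S]={$,c}  FOLLOW[A]={$,c}

FOLLOW(S) = ["$", "c"]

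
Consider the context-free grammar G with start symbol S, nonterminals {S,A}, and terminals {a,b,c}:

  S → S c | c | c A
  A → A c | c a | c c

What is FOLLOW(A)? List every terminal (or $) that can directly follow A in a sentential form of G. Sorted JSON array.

FIRST sets, iterate to fixpoint:
round 1:
  A via A→c a: +{c}
  S via S→c: +{c}
  FIRST[S]={c}  FIRST[A]={c}
round 2: — fixpoint
  FIRST[S]={c}  FIRST[A]={c}

Compute FOLLOW by fixpoint:
seed FOLLOW(S) with $
iter 1:
  A→A c: FOLLOW(A) ⊇ FIRST(c) = {c}; new: +{c}
  S→S c: FOLLOW(S) ⊇ FIRST(c) = {c}; new: +{c}
  S→c A: FOLLOW(A) ⊇ FOLLOW(S) ⊇ {$,c}; new: +{$}
  FOLLOW[S]={$,c}  FOLLOW[A]={$,c}
iter 2: — fixpoint
  FOLLOW[S]={$,c}  FOLLOW[A]={$,c}

FOLLOW(A) = ["$", "c"]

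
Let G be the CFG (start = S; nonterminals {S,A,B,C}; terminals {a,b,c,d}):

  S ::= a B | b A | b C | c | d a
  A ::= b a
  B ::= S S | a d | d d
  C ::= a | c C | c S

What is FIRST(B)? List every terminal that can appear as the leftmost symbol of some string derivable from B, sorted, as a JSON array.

FIRST sets, iterate to fixpoint:
round 1:
  A via A→b a: +{b}
  B via B→a d: +{a}
  B via B→d d: +{d}
  C via C→a: +{a}
  C via C→c C: +{c}
  S via S→a B: +{a}
  S via S→b A: +{b}
  S via S→c: +{c}
  S via S→d a: +{d}
  FIRST[S]={a,b,c,d}  FIRST[A]={b}  FIRST[B]={a,d}  FIRST[C]={a,c}
round 2:
  B via B→S S: +{b,c}
  FIRST[S]={a,b,c,d}  FIRST[A]={b}  FIRST[B]={a,b,c,d}  FIRST[C]={a,c}
round 3: — fixpoint
  FIRST[S]={a,b,c,d}  FIRST[A]={b}  FIRST[B]={a,b,c,d}  FIRST[C]={a,c}

FIRST(B) = ["a", "b", "c", "d"]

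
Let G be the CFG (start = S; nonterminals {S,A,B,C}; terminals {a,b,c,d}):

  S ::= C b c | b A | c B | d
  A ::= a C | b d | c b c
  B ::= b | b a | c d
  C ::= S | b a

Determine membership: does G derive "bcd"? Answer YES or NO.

CNF form of G:
  S -> C X6 | T1 A | T3 B | d
  A -> T0 C | T1 T2 | T3 X4
  B -> T1 T0 | T3 T2 | b
  C -> C X5 | T1 A | T1 T0 | T3 B | d
  T0 -> a
  T1 -> b
  T2 -> d
  T3 -> c
  X4 -> T1 T3
  X5 -> T1 T3
  X6 -> T1 T3

Fill CYK table bottom-up:
  T[0,0] 'b' = {B,T1}  orig:{B}
  T[1,1] 'c' = {T3}  orig:{}
  T[2,2] 'd' = {C,S,T2}  orig:{C,S}
  T[0,1] 'bc' = {X4,X5,X6}  orig:{}
  T[1,2] 'cd' = {B}
  T[0,2] 'bcd' = ∅

S ∉ T[0,2] ⇒ NO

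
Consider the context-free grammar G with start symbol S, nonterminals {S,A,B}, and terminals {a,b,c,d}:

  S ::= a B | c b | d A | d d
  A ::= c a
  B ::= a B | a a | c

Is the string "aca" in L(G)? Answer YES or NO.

Convert to CNF:
  S -> T0 T2 | T1 B | T3 A | T3 T3
  A -> T0 T1
  B -> T1 B | T1 T1 | c
  T0 -> c
  T1 -> a
  T2 -> b
  T3 -> d

Fill CYK table bottom-up:
  cell(0,0) a: {T1}  orig:{}
  cell(1,1) c: {B,T0}  orig:{B}
  cell(2,2) a: {T1}  orig:{}
  cell(0,1) ac: {B,S}
  cell(1,2) ca: {A}
  cell(0,2) aca: ∅

S ∉ T[0,2] ⇒ NO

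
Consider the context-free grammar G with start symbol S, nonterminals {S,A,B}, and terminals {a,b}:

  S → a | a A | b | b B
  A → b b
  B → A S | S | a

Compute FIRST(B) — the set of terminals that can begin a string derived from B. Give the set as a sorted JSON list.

FIRST sets, iterate to fixpoint:
iter 1:
  A via A→b b: +{b}
  B via B→A S: +{b}
  B via B→a: +{a}
  S via S→a: +{a}
  S via S→b: +{b}
  FIRST[S]={a,b}  FIRST[A]={b}  FIRST[B]={a,b}
iter 2: done
  FIRST[S]={a,b}  FIRST[A]={b}  FIRST[B]={a,b}

FIRST(B) = ["a", "b"]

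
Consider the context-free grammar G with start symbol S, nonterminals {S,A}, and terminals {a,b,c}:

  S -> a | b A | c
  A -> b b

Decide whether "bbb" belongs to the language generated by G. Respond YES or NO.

CNF form of G:
  S -> T0 A | a | c
  A -> T0 T0
  T0 -> b

CYK fill:
  [0..0]={T0}  "b"  orig:{}
  [1..1]={T0}  "b"  orig:{}
  [2..2]={T0}  "b"  orig:{}
  [0..1]={A}  "bb"
  [1..2]={A}  "bb"
  [0..2]={S}  "bbb"

S ∈ T[0,2] ⇒ YES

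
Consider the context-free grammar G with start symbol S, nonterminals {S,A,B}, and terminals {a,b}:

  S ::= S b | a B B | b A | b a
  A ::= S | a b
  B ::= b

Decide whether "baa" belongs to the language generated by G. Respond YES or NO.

Convert to CNF:
  S -> S T0 | T0 A | T0 T1 | T1 X3
  A -> S T0 | T0 A | T0 T1 | T1 T0 | T1 X2
  B -> b
  T0 -> b
  T1 -> a
  X2 -> B B
  X3 -> B B

Fill CYK table bottom-up:
  T[0,0] 'b' = {B,T0}  orig:{B}
  T[1,1] 'a' = {T1}  orig:{}
  T[2,2] 'a' = {T1}  orig:{}
  T[0,1] 'ba' = {A,S}
  T[1,2] 'aa' = ∅
  T[0,2] 'baa' = ∅

S ∉ T[0,2] ⇒ NO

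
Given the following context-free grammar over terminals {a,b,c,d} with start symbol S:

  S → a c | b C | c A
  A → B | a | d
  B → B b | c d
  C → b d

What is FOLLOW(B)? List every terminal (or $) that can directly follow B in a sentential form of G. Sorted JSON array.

FIRST iteration:
iter 1:
  A via A→a: +{a}
  A via A→d: +{d}
  B via B→c d: +{c}
  C via C→b d: +{b}
  S via S→a c: +{a}
  S via S→b C: +{b}
  S via S→c A: +{c}
  S: {a,b,c}  A: {a,d}  B: {c}  C: {b}
iter 2:
  A via A→B: +{c}
  S: {a,b,c}  A: {a,c,d}  B: {c}  C: {b}
iter 3: (no change)
  S: {a,b,c}  A: {a,c,d}  B: {c}  C: {b}

FOLLOW iteration:
initialize: $ ∈ FOLLOW(S)
[1]
  B→B b: FOLLOW(B) ⊇ FIRST(b) = {b}; new: +{b}
  S→b C: FOLLOW(C) ⊇ FOLLOW(S) ⊇ {$}; new: +{$}
  S→c A: FOLLOW(A) ⊇ FOLLOW(S) ⊇ {$}; new: +{$}
  FOLLOW(S)={$}  FOLLOW(A)={$}  FOLLOW(B)={b}  FOLLOW(C)={$}
[2]
  A→B: FOLLOW(B) ⊇ FOLLOW(A) ⊇ {$}; new: +{$}
  FOLLOW(S)={$}  FOLLOW(A)={$}  FOLLOW(B)={$,b}  FOLLOW(C)={$}
[3] (no change)
  FOLLOW(S)={$}  FOLLOW(A)={$}  FOLLOW(B)={$,b}  FOLLOW(C)={$}

FOLLOW(B) = ["$", "b"]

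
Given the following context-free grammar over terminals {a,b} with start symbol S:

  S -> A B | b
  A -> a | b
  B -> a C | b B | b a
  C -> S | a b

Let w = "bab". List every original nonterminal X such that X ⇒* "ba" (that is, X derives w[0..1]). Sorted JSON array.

CNF form of G:
  S -> A B | b
  A -> a | b
  B -> T0 C | T1 B | T1 T0
  C -> A B | T0 T1 | b
  T0 -> a
  T1 -> b

CYK table (by increasing span) (cells [i..j] with 0 ≤ i ≤ j ≤ 1 only):
  cell(0,0) b: {A,C,S,T1}  orig:{A,C,S}
  cell(1,1) a: {A,T0}  orig:{A}
  cell(0,1) ba: {B}

Original NTs in T[0,1] deriving "ba": ["B"]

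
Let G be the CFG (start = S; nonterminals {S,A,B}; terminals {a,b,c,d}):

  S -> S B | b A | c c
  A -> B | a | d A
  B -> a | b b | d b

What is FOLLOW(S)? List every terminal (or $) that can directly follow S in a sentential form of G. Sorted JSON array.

FIRST iteration:
[1]
  A via A→a: +{a}
  A via A→d A: +{d}
  B via B→a: +{a}
  B via B→b b: +{b}
  B via B→d b: +{d}
  S via S→b A: +{b}
  S via S→c c: +{c}
  S: {b,c}  A: {a,d}  B: {a,b,d}
[2]
  A via A→B: +{b}
  S: {b,c}  A: {a,b,d}  B: {a,b,d}
[3] done
  S: {b,c}  A: {a,b,d}  B: {a,b,d}

FOLLOW iteration:
FOLLOW(S) := {$}
pass 1:
  S→S B: FOLLOW(S) ⊇ FIRST(B) = {a,b,d}; new: +{a,b,d}
  S→S B: FOLLOW(B) ⊇ FOLLOW(S) ⊇ {$,a,b,d}; new: +{$,a,b,d}
  S→b A: FOLLOW(A) ⊇ FOLLOW(S) ⊇ {$,a,b,d}; new: +{$,a,b,d}
  FOLLOW(S)={$,a,b,d}  FOLLOW(A)={$,a,b,d}  FOLLOW(B)={$,a,b,d}
pass 2: (no change)
  FOLLOW(S)={$,a,b,d}  FOLLOW(A)={$,a,b,d}  FOLLOW(B)={$,a,b,d}

FOLLOW(S) = ["$", "a", "b", "d"]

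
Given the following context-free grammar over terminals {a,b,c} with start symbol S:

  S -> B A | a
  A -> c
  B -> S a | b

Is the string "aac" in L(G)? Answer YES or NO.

CNF form of G:
  S -> B A | a
  A -> c
  B -> S T0 | b
  T0 -> a

CYK fill:
  [0..0]={S,T0}  "a"  orig:{S}
  [1..1]={S,T0}  "a"  orig:{S}
  [2..2]={A}  "c"
  [0..1]={B}  "aa"
  [1..2]=∅  "ac"
  [0..2]={S}  "aac"

S ∈ T[0,2] ⇒ YES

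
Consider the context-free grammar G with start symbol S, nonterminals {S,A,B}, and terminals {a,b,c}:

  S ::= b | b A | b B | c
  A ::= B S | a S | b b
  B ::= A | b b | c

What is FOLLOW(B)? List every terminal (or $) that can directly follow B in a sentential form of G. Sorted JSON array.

Compute FIRST by fixpoint:
round 1:
  A via A→a S: +{a}
  A via A→b b: +{b}
  B via B→A: +{a,b}
  B via B→c: +{c}
  S via S→b: +{b}
  S via S→c: +{c}
  FIRST[S]={b,c}  FIRST[A]={a,b}  FIRST[B]={a,b,c}
round 2:
  A via A→B S: +{c}
  FIRST[S]={b,c}  FIRST[A]={a,b,c}  FIRST[B]={a,b,c}
round 3: (no change)
  FIRST[S]={b,c}  FIRST[A]={a,b,c}  FIRST[B]={a,b,c}

FOLLOW sets:
initialize: $ ∈ FOLLOW(S)
iter 1:
  A→B S: FOLLOW(B) ⊇ FIRST(S) = {b,c}; new: +{b,c}
  B→A: FOLLOW(A) ⊇ FOLLOW(B) ⊇ {b,c}; new: +{b,c}
  S→b A: FOLLOW(A) ⊇ FOLLOW(S) ⊇ {$}; new: +{$}
  S→b B: FOLLOW(B) ⊇ FOLLOW(S) ⊇ {$}; new: +{$}
  FOLLOW(S)={$}  FOLLOW(A)={$,b,c}  FOLLOW(B)={$,b,c}
iter 2:
  A→B S: FOLLOW(S) ⊇ FOLLOW(A) ⊇ {$,b,c}; new: +{b,c}
  FOLLOW(S)={$,b,c}  FOLLOW(A)={$,b,c}  FOLLOW(B)={$,b,c}
iter 3: done
  FOLLOW(S)={$,b,c}  FOLLOW(A)={$,b,c}  FOLLOW(B)={$,b,c}

FOLLOW(B) = ["$", "b", "c"]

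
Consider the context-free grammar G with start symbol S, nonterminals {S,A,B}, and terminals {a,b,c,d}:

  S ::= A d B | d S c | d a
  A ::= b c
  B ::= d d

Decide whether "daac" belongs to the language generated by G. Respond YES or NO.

CNF form of G:
  S -> A X4 | T2 T3 | T2 X5
  A -> T0 T1
  B -> T2 T2
  T0 -> b
  T1 -> c
  T2 -> d
  T3 -> a
  X4 -> T2 B
  X5 -> S T1

CYK table (by increasing span):
  cell(0,0) d: {T2}  orig:{}
  cell(1,1) a: {T3}  orig:{}
  cell(2,2) a: {T3}  orig:{}
  cell(3,3) c: {T1}  orig:{}
  cell(0,1) da: {S}
  cell(1,2) aa: ∅
  cell(2,3) ac: ∅
  cell(0,2) daa: ∅
  cell(1,3) aac: ∅
  cell(0,3) daac: ∅

S ∉ T[0,3] ⇒ NO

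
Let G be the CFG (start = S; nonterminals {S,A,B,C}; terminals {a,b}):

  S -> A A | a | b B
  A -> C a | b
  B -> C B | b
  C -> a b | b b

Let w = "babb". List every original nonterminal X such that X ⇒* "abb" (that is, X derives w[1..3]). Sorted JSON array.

Convert to CNF:
  S -> A A | T1 B | a
  A -> C T0 | b
  B -> C B | b
  C -> T0 T1 | T1 T1
  T0 -> a
  T1 -> b

Fill CYK table bottom-up — only the sub-triangle for w[1..3]:
  cell(1,1) a: {S,T0}  orig:{S}
  cell(2,2) b: {A,B,T1}  orig:{A,B}
  cell(3,3) b: {A,B,T1}  orig:{A,B}
  cell(1,2) ab: {C}
  cell(2,3) bb: {C,S}
  cell(1,3) abb: {B}

Original NTs in T[1,3] deriving "abb": ["B"]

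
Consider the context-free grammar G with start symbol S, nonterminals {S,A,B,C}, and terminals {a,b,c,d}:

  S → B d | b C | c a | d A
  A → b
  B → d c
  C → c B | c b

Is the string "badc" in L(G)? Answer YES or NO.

Convert to CNF:
  S -> B T0 | T0 A | T1 T3 | T2 C
  A -> b
  B -> T0 T1
  C -> T1 B | T1 T2
  T0 -> d
  T1 -> c
  T2 -> b
  T3 -> a

CYK fill:
  [0..0]={A,T2}  "b"  orig:{A}
  [1..1]={T3}  "a"  orig:{}
  [2..2]={T0}  "d"  orig:{}
  [3..3]={T1}  "c"  orig:{}
  [0..1]=∅  "ba"
  [1..2]=∅  "ad"
  [2..3]={B}  "dc"
  [0..2]=∅  "bad"
  [1..3]=∅  "adc"
  [0..3]=∅  "badc"

S ∉ T[0,3] ⇒ NO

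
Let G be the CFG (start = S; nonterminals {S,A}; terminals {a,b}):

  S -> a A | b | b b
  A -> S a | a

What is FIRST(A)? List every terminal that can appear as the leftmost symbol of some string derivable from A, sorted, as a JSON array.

FIRST iteration:
round 1:
  A via A→a: +{a}
  S via S→a A: +{a}
  S via S→b: +{b}
  S: {a,b}  A: {a}
round 2:
  A via A→S a: +{b}
  S: {a,b}  A: {a,b}
round 3: done
  S: {a,b}  A: {a,b}

FIRST(A) = ["a", "b"]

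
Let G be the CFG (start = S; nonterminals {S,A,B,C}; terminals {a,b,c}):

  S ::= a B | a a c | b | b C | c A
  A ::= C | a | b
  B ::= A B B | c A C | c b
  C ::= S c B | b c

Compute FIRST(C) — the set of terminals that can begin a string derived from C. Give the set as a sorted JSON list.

Compute FIRST by fixpoint:
[1]
  A via A→a: +{a}
  A via A→b: +{b}
  B via B→A B B: +{a,b}
  B via B→c A C: +{c}
  C via C→b c: +{b}
  S via S→a B: +{a}
  S via S→b: +{b}
  S via S→c A: +{c}
  FIRST(S)={a,b,c}  FIRST(A)={a,b}  FIRST(B)={a,b,c}  FIRST(C)={b}
[2]
  C via C→S c B: +{a,c}
  FIRST(S)={a,b,c}  FIRST(A)={a,b}  FIRST(B)={a,b,c}  FIRST(C)={a,b,c}
[3]
  A via A→C: +{c}
  FIRST(S)={a,b,c}  FIRST(A)={a,b,c}  FIRST(B)={a,b,c}  FIRST(C)={a,b,c}
[4] (stable)
  FIRST(S)={a,b,c}  FIRST(A)={a,b,c}  FIRST(B)={a,b,c}  FIRST(C)={a,b,c}

FIRST(C) = ["a", "b", "c"]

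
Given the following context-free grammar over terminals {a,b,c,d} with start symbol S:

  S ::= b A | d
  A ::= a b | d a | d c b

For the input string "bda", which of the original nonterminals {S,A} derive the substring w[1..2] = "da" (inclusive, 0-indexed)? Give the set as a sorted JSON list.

Convert to CNF:
  S -> T1 A | d
  A -> T0 T1 | T2 T0 | T2 X4
  T0 -> a
  T1 -> b
  T2 -> d
  T3 -> c
  X4 -> T3 T1

CYK fill — only the sub-triangle for w[1..2]:
  cell(1,1) d: {S,T2}  orig:{S}
  cell(2,2) a: {T0}  orig:{}
  cell(1,2) da: {A}

Original NTs in T[1,2] deriving "da": ["A"]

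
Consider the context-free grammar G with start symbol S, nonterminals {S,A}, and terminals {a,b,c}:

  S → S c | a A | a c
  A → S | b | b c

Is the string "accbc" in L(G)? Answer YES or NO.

Convert to CNF:
  S -> S T0 | T1 A | T1 T0
  A -> S T0 | T1 A | T1 T0 | T2 T0 | b
  T0 -> c
  T1 -> a
  T2 -> b

CYK table (by increasing span):
  T[0,0] 'a' = {T1}  orig:{}
  T[1,1] 'c' = {T0}  orig:{}
  T[2,2] 'c' = {T0}  orig:{}
  T[3,3] 'b' = {A,T2}  orig:{A}
  T[4,4] 'c' = {T0}  orig:{}
  T[0,1] 'ac' = {A,S}
  T[1,2] 'cc' = ∅
  T[2,3] 'cb' = ∅
  T[3,4] 'bc' = {A}
  T[0,2] 'acc' = {A,S}
  T[1,3] 'ccb' = ∅
  T[2,4] 'cbc' = ∅
  T[0,3] 'accb' = ∅
  T[1,4] 'ccbc' = ∅
  T[0,4] 'accbc' = ∅

S ∉ T[0,4] ⇒ NO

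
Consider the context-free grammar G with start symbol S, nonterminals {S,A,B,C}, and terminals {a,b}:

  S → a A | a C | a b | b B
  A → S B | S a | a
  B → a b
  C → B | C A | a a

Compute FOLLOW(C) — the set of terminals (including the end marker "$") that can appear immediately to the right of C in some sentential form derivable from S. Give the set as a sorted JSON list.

FIRST iteration:
pass 1:
  A via A→a: +{a}
  B via B→a b: +{a}
  C via C→B: +{a}
  S via S→a A: +{a}
  S via S→b B: +{b}
  FIRST(S)={a,b}  FIRST(A)={a}  FIRST(B)={a}  FIRST(C)={a}
pass 2:
  A via A→S B: +{b}
  FIRST(S)={a,b}  FIRST(A)={a,b}  FIRST(B)={a}  FIRST(C)={a}
pass 3: done
  FIRST(S)={a,b}  FIRST(A)={a,b}  FIRST(B)={a}  FIRST(C)={a}

FOLLOW sets:
initialize: $ ∈ FOLLOW(S)
iter 1:
  A→S B: FOLLOW(S) ⊇ FIRST(B) = {a}; new: +{a}
  C→C A: FOLLOW(C) ⊇ FIRST(A) = {a,b}; new: +{a,b}
  C→C A: FOLLOW(A) ⊇ FOLLOW(C) ⊇ {a,b}; new: +{a,b}
  S→a A: FOLLOW(A) ⊇ FOLLOW(S) ⊇ {$,a}; new: +{$}
  S→a C: FOLLOW(C) ⊇ FOLLOW(S) ⊇ {$,a}; new: +{$}
  S→b B: FOLLOW(B) ⊇ FOLLOW(S) ⊇ {$,a}; new: +{$,a}
  FOLLOW(S)={$,a}  FOLLOW(A)={$,a,b}  FOLLOW(B)={$,a}  FOLLOW(C)={$,a,b}
iter 2:
  A→S B: FOLLOW(B) ⊇ FOLLOW(A) ⊇ {$,a,b}; new: +{b}
  FOLLOW(S)={$,a}  FOLLOW(A)={$,a,b}  FOLLOW(B)={$,a,b}  FOLLOW(C)={$,a,b}
iter 3: (no change)
  FOLLOW(S)={$,a}  FOLLOW(A)={$,a,b}  FOLLOW(B)={$,a,b}  FOLLOW(C)={$,a,b}

FOLLOW(C) = ["$", "a", "b"]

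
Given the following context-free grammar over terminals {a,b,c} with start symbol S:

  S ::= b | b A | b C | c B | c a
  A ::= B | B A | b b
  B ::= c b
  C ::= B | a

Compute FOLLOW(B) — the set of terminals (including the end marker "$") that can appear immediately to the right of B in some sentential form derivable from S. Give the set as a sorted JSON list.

Compute FIRST by fixpoint:
round 1:
  A via A→b b: +{b}
  B via B→c b: +{c}
  C via C→B: +{c}
  C via C→a: +{a}
  S via S→b: +{b}
  S via S→c B: +{c}
  FIRST[S]={b,c}  FIRST[A]={b}  FIRST[B]={c}  FIRST[C]={a,c}
round 2:
  A via A→B: +{c}
  FIRST[S]={b,c}  FIRST[A]={b,c}  FIRST[B]={c}  FIRST[C]={a,c}
round 3: (no change)
  FIRST[S]={b,c}  FIRST[A]={b,c}  FIRST[B]={c}  FIRST[C]={a,c}

Compute FOLLOW by fixpoint:
FOLLOW(S) := {$}
round 1:
  A→B A: FOLLOW(B) ⊇ FIRST(A) = {b,c}; new: +{b,c}
  S→b A: FOLLOW(A) ⊇ FOLLOW(S) ⊇ {$}; new: +{$}
  S→b C: FOLLOW(C) ⊇ FOLLOW(S) ⊇ {$}; new: +{$}
  S→c B: FOLLOW(B) ⊇ FOLLOW(S) ⊇ {$}; new: +{$}
  FOLLOW[S]={$}  FOLLOW[A]={$}  FOLLOW[B]={$,b,c}  FOLLOW[C]={$}
round 2: (stable)
  FOLLOW[S]={$}  FOLLOW[A]={$}  FOLLOW[B]={$,b,c}  FOLLOW[C]={$}

FOLLOW(B) = ["$", "b", "c"]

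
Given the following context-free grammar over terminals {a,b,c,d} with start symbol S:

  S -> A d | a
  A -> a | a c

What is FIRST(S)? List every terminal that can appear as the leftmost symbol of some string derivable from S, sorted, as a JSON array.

FIRST sets, iterate to fixpoint:
iter 1:
  A via A→a: +{a}
  S via S→A d: +{a}
  FIRST(S)={a}  FIRST(A)={a}
iter 2: (no change)
  FIRST(S)={a}  FIRST(A)={a}

FIRST(S) = ["a"]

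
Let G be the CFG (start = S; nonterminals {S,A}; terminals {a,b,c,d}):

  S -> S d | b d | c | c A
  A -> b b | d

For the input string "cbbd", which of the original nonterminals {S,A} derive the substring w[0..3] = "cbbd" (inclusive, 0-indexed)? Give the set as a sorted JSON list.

CNF form of G:
  S -> S T1 | T0 T1 | T2 A | c
  A -> T0 T0 | d
  T0 -> b
  T1 -> d
  T2 -> c

CYK table (by increasing span) (cells [i..j] with 0 ≤ i ≤ j ≤ 3 only):
  T[0,0] 'c' = {S,T2}  orig:{S}
  T[1,1] 'b' = {T0}  orig:{}
  T[2,2] 'b' = {T0}  orig:{}
  T[3,3] 'd' = {A,T1}  orig:{A}
  T[0,1] 'cb' = ∅
  T[1,2] 'bb' = {A}
  T[2,3] 'bd' = {S}
  T[0,2] 'cbb' = {S}
  T[1,3] 'bbd' = ∅
  T[0,3] 'cbbd' = {S}

Original NTs in T[0,3] deriving "cbbd": ["S"]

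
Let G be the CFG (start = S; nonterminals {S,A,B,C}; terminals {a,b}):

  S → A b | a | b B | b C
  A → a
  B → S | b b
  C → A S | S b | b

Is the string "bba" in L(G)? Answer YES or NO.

Convert to CNF:
  S -> A T0 | T0 B | T0 C | a
  A -> a
  B -> A T0 | T0 B | T0 C | T0 T0 | a
  C -> A S | S T0 | b
  T0 -> b

CYK fill:
  cell(0,0) b: {C,T0}  orig:{C}
  cell(1,1) b: {C,T0}  orig:{C}
  cell(2,2) a: {A,B,S}
  cell(0,1) bb: {B,S}
  cell(1,2) ba: {B,S}
  cell(0,2) bba: {B,S}

S ∈ T[0,2] ⇒ YES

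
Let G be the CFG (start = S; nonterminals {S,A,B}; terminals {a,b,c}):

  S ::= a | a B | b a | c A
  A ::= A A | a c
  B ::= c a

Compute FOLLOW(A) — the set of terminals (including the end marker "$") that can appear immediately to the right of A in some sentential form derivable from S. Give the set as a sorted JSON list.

FIRST sets, iterate to fixpoint:
iter 1:
  A via A→a c: +{a}
  B via B→c a: +{c}
  S via S→a: +{a}
  S via S→b a: +{b}
  S via S→c A: +{c}
  FIRST[S]={a,b,c}  FIRST[A]={a}  FIRST[B]={c}
iter 2: (stable)
  FIRST[S]={a,b,c}  FIRST[A]={a}  FIRST[B]={c}

Compute FOLLOW by fixpoint:
FOLLOW(S) := {$}
[1]
  A→A A: FOLLOW(A) ⊇ FIRST(A) = {a}; new: +{a}
  S→a B: FOLLOW(B) ⊇ FOLLOW(S) ⊇ {$}; new: +{$}
  S→c A: FOLLOW(A) ⊇ FOLLOW(S) ⊇ {$}; new: +{$}
  FOLLOW[S]={$}  FOLLOW[A]={$,a}  FOLLOW[B]={$}
[2] — fixpoint
  FOLLOW[S]={$}  FOLLOW[A]={$,a}  FOLLOW[B]={$}

FOLLOW(A) = ["$", "a"]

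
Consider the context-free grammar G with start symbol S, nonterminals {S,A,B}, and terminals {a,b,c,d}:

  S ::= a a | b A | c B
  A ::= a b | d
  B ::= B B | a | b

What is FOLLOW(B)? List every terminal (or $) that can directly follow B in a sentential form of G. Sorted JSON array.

FIRST sets, iterate to fixpoint:
iter 1:
  A via A→a b: +{a}
  A via A→d: +{d}
  B via B→a: +{a}
  B via B→b: +{b}
  S via S→a a: +{a}
  S via S→b A: +{b}
  S via S→c B: +{c}
  FIRST[S]={a,b,c}  FIRST[A]={a,d}  FIRST[B]={a,b}
iter 2: (no change)
  FIRST[S]={a,b,c}  FIRST[A]={a,d}  FIRST[B]={a,b}

FOLLOW iteration:
seed FOLLOW(S) with $
pass 1:
  B→B B: FOLLOW(B) ⊇ FIRST(B) = {a,b}; new: +{a,b}
  S→b A: FOLLOW(A) ⊇ FOLLOW(S) ⊇ {$}; new: +{$}
  S→c B: FOLLOW(B) ⊇ FOLLOW(S) ⊇ {$}; new: +{$}
  S: {$}  A: {$}  B: {$,a,b}
pass 2: done
  S: {$}  A: {$}  B: {$,a,b}

FOLLOW(B) = ["$", "a", "b"]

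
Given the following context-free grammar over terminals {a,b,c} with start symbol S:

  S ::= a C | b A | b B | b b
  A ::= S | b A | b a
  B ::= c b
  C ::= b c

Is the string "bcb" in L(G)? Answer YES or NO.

Convert to CNF:
  S -> T0 C | T1 A | T1 B | T1 T1
  A -> T0 C | T1 A | T1 B | T1 T0 | T1 T1
  B -> T2 T1
  C -> T1 T2
  T0 -> a
  T1 -> b
  T2 -> c

Fill CYK table bottom-up:
  cell(0,0) b: {T1}  orig:{}
  cell(1,1) c: {T2}  orig:{}
  cell(2,2) b: {T1}  orig:{}
  cell(0,1) bc: {C}
  cell(1,2) cb: {B}
  cell(0,2) bcb: {A,S}

S ∈ T[0,2] ⇒ YES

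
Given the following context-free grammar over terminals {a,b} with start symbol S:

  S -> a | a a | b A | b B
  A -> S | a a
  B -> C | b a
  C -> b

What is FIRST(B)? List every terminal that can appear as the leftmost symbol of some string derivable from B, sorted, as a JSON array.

FIRST sets, iterate to fixpoint:
[1]
  A via A→a a: +{a}
  B via B→b a: +{b}
  C via C→b: +{b}
  S via S→a: +{a}
  S via S→b A: +{b}
  S: {a,b}  A: {a}  B: {b}  C: {b}
[2]
  A via A→S: +{b}
  S: {a,b}  A: {a,b}  B: {b}  C: {b}
[3] done
  S: {a,b}  A: {a,b}  B: {b}  C: {b}

FIRST(B) = ["b"]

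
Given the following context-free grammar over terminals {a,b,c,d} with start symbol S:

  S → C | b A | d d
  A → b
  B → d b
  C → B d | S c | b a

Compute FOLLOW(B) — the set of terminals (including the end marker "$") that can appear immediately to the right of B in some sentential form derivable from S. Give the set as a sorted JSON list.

Compute FIRST by fixpoint:
pass 1:
  A via A→b: +{b}
  B via B→d b: +{d}
  C via C→B d: +{d}
  C via C→b a: +{b}
  S via S→C: +{b,d}
  FIRST[S]={b,d}  FIRST[A]={b}  FIRST[B]={d}  FIRST[C]={b,d}
pass 2: — fixpoint
  FIRST[S]={b,d}  FIRST[A]={b}  FIRST[B]={d}  FIRST[C]={b,d}

FOLLOW sets:
FOLLOW(S) := {$}
round 1:
  C→B d: FOLLOW(B) ⊇ FIRST(d) = {d}; new: +{d}
  C→S c: FOLLOW(S) ⊇ FIRST(c) = {c}; new: +{c}
  S→C: FOLLOW(C) ⊇ FOLLOW(S) ⊇ {$,c}; new: +{$,c}
  S→b A: FOLLOW(A) ⊇ FOLLOW(S) ⊇ {$,c}; new: +{$,c}
  S: {$,c}  A: {$,c}  B: {d}  C: {$,c}
round 2: (stable)
  S: {$,c}  A: {$,c}  B: {d}  C: {$,c}

FOLLOW(B) = ["d"]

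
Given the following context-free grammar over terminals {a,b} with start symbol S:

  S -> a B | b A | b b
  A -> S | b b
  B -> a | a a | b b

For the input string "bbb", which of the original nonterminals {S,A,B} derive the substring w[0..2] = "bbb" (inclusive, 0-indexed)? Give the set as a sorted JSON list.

CNF form of G:
  S -> T0 B | T1 A | T1 T1
  A -> T0 B | T1 A | T1 T1
  B -> T0 T0 | T1 T1 | a
  T0 -> a
  T1 -> b

CYK table (by increasing span) — only the sub-triangle for w[0..2]:
  T[0,0] 'b' = {T1}  orig:{}
  T[1,1] 'b' = {T1}  orig:{}
  T[2,2] 'b' = {T1}  orig:{}
  T[0,1] 'bb' = {A,B,S}
  T[1,2] 'bb' = {A,B,S}
  T[0,2] 'bbb' = {A,S}

Original NTs in T[0,2] deriving "bbb": ["A", "S"]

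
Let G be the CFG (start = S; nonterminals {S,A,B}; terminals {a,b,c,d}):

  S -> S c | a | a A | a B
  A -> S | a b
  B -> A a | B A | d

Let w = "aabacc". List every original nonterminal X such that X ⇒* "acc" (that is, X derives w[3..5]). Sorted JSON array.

Convert to CNF:
  S -> S T0 | T1 A | T1 B | a
  A -> S T0 | T1 A | T1 B | T1 T2 | a
  B -> A T1 | B A | d
  T0 -> c
  T1 -> a
  T2 -> b

CYK table (by increasing span) — only the sub-triangle for w[3..5]:
  cell(3,3) a: {A,S,T1}  orig:{A,S}
  cell(4,4) c: {T0}  orig:{}
  cell(5,5) c: {T0}  orig:{}
  cell(3,4) ac: {A,S}
  cell(4,5) cc: ∅
  cell(3,5) acc: {A,S}

Original NTs in T[3,5] deriving "acc": ["A", "S"]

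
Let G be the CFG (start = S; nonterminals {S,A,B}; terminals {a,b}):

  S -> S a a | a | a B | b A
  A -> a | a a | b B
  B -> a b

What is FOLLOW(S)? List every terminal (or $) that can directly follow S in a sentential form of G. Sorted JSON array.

FIRST iteration:
[1]
  A via A→a: +{a}
  A via A→b B: +{b}
  B via B→a b: +{a}
  S via S→a: +{a}
  S via S→b A: +{b}
  S: {a,b}  A: {a,b}  B: {a}
[2] (stable)
  S: {a,b}  A: {a,b}  B: {a}

Compute FOLLOW by fixpoint:
seed FOLLOW(S) with $
[1]
  S→S a a: FOLLOW(S) ⊇ FIRST(a) = {a}; new: +{a}
  S→a B: FOLLOW(B) ⊇ FOLLOW(S) ⊇ {$,a}; new: +{$,a}
  S→b A: FOLLOW(A) ⊇ FOLLOW(S) ⊇ {$,a}; new: +{$,a}
  FOLLOW(S)={$,a}  FOLLOW(A)={$,a}  FOLLOW(B)={$,a}
[2] — fixpoint
  FOLLOW(S)={$,a}  FOLLOW(A)={$,a}  FOLLOW(B)={$,a}

FOLLOW(S) = ["$", "a"]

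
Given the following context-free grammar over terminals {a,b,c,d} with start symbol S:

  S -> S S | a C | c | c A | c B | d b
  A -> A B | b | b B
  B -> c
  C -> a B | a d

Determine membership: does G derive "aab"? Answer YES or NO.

CNF form of G:
  S -> S S | T1 C | T2 T0 | T3 A | T3 B | c
  A -> A B | T0 B | b
  B -> c
  C -> T1 B | T1 T2
  T0 -> b
  T1 -> a
  T2 -> d
  T3 -> c

CYK fill:
  [0..0]={T1}  "a"  orig:{}
  [1..1]={T1}  "a"  orig:{}
  [2..2]={A,T0}  "b"  orig:{A}
  [0..1]=∅  "aa"
  [1..2]=∅  "ab"
  [0..2]=∅  "aab"

S ∉ T[0,2] ⇒ NO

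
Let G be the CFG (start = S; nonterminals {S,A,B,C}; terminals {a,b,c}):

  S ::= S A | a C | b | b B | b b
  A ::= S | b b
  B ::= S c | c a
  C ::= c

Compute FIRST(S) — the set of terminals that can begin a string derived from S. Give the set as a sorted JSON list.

FIRST sets, iterate to fixpoint:
round 1:
  A via A→b b: +{b}
  B via B→c a: +{c}
  C via C→c: +{c}
  S via S→a C: +{a}
  S via S→b: +{b}
  FIRST[S]={a,b}  FIRST[A]={b}  FIRST[B]={c}  FIRST[C]={c}
round 2:
  A via A→S: +{a}
  B via B→S c: +{a,b}
  FIRST[S]={a,b}  FIRST[A]={a,b}  FIRST[B]={a,b,c}  FIRST[C]={c}
round 3: done
  FIRST[S]={a,b}  FIRST[A]={a,b}  FIRST[B]={a,b,c}  FIRST[C]={c}

FIRST(S) = ["a", "b"]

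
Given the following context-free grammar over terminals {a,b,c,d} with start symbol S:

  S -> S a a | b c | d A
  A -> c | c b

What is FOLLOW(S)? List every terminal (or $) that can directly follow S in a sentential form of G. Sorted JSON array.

FIRST iteration:
iter 1:
  A via A→c: +{c}
  S via S→b c: +{b}
  S via S→d A: +{d}
  S: {b,d}  A: {c}
iter 2: (no change)
  S: {b,d}  A: {c}

Compute FOLLOW by fixpoint:
initialize: $ ∈ FOLLOW(S)
pass 1:
  S→S a a: FOLLOW(S) ⊇ FIRST(a) = {a}; new: +{a}
  S→d A: FOLLOW(A) ⊇ FOLLOW(S) ⊇ {$,a}; new: +{$,a}
  S: {$,a}  A: {$,a}
pass 2: done
  S: {$,a}  A: {$,a}

FOLLOW(S) = ["$", "a"]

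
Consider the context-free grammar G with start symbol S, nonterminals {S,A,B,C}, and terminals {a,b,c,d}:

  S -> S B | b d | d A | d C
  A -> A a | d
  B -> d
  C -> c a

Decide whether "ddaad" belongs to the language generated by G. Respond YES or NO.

Convert to CNF:
  S -> S B | T2 T3 | T3 A | T3 C
  A -> A T0 | d
  B -> d
  C -> T1 T0
  T0 -> a
  T1 -> c
  T2 -> b
  T3 -> d

CYK table (by increasing span):
  [0..0]={A,B,T3}  "d"  orig:{A,B}
  [1..1]={A,B,T3}  "d"  orig:{A,B}
  [2..2]={T0}  "a"  orig:{}
  [3..3]={T0}  "a"  orig:{}
  [4..4]={A,B,T3}  "d"  orig:{A,B}
  [0..1]={S}  "dd"
  [1..2]={A}  "da"
  [2..3]=∅  "aa"
  [3..4]=∅  "ad"
  [0..2]={S}  "dda"
  [1..3]={A}  "daa"
  [2..4]=∅  "aad"
  [0..3]={S}  "ddaa"
  [1..4]=∅  "daad"
  [0..4]={S}  "ddaad"

S ∈ T[0,4] ⇒ YES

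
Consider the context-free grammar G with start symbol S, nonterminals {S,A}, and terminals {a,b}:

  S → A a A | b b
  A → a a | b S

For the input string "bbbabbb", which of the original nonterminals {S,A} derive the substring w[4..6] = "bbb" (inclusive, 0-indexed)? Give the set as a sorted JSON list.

CNF form of G:
  S -> A X2 | T1 T1
  A -> T0 T0 | T1 S
  T0 -> a
  T1 -> b
  X2 -> T0 A

CYK table (by increasing span) — only the sub-triangle for w[4..6]:
  [4..4]={T1}  "b"  orig:{}
  [5..5]={T1}  "b"  orig:{}
  [6..6]={T1}  "b"  orig:{}
  [4..5]={S}  "bb"
  [5..6]={S}  "bb"
  [4..6]={A}  "bbb"

Original NTs in T[4,6] deriving "bbb": ["A"]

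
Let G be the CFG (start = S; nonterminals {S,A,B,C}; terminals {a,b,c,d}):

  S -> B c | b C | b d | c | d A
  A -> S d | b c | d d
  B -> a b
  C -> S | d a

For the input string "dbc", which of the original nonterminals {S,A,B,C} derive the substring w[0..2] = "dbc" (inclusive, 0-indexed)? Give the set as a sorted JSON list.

CNF form of G:
  S -> B T2 | T0 A | T1 C | T1 T0 | c
  A -> S T0 | T0 T0 | T1 T2
  B -> T3 T1
  C -> B T2 | T0 A | T0 T3 | T1 C | T1 T0 | c
  T0 -> d
  T1 -> b
  T2 -> c
  T3 -> a

CYK table (by increasing span), restricted to cells inside w[0..2]:
  cell(0,0) d: {T0}  orig:{}
  cell(1,1) b: {T1}  orig:{}
  cell(2,2) c: {C,S,T2}  orig:{C,S}
  cell(0,1) db: ∅
  cell(1,2) bc: {A,C,S}
  cell(0,2) dbc: {C,S}

Original NTs in T[0,2] deriving "dbc": ["C", "S"]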